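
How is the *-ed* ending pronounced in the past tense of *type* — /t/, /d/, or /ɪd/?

/t/

The stem *type* ends in a voiceless consonant other than /t/.
The -ed suffix is realized as /ɪd/ after /t, d/; as /t/ after other voiceless consonants; and as /d/ after other voiced sounds.
So -ed on *type* is pronounced /t/.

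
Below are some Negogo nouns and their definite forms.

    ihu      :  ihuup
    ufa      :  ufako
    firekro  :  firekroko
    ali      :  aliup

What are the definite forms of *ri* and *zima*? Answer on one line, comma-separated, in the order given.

The pattern is height harmony: -up when the last vowel of the stem is a high vowel (*ihu*, *ali*); -ko when the last vowel of the stem is a non-high vowel (*ufa*, *firekro*).
The last vowel of *ri* is /i/, which is a high vowel, so the suffix is -up, giving *riup*.
Since the last vowel of *zima* is /a/ (a non-high vowel), it takes -ko, giving *zimako*.

riup, zimako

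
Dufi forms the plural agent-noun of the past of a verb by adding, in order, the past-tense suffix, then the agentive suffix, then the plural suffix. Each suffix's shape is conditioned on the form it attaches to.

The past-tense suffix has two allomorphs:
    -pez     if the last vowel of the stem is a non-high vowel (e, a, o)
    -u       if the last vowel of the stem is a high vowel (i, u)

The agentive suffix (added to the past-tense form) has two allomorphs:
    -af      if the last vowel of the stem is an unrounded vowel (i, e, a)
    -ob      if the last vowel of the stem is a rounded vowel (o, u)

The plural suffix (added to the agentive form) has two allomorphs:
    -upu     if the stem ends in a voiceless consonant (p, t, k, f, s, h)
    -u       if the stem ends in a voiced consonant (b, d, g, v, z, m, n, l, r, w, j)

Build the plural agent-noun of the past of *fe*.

*fe*: last vowel = /e/, a non-high vowel → -pez → *fepez*.
The last vowel of the past-tense form *fepez* is /e/, which is an unrounded vowel, so the agentive suffix is -af, giving *fepezaf*.
Since the final consonant of the agentive form *fepezaf* is /f/ (voiceless), it takes -upu, giving *fepezafupu*.

fepezafupu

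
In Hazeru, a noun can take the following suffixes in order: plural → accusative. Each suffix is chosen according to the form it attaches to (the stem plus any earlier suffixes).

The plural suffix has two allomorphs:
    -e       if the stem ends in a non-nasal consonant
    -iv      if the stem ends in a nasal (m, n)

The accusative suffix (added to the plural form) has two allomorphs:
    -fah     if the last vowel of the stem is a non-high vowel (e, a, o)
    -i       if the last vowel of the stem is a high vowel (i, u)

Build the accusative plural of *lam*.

lamivi

Since the final consonant of *lam* is /m/ (a nasal), it takes -iv, giving *lamiv*.
The plural form *lamiv*: last vowel = /i/, a high vowel → -i → *lamivi*.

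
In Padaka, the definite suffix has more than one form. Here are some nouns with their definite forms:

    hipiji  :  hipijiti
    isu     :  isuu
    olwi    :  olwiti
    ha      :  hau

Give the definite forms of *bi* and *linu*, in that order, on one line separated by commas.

The alternation tracks the last vowel of the stem — -ti when the last vowel of the stem is a front vowel (*hipiji*, *olwi*); -u when the last vowel of the stem is a back vowel (*isu*, *ha*).
The last vowel of *bi* is /i/, which is a front vowel, so the suffix is -ti, giving *biti*.
*linu*: last vowel = /u/, a back vowel → -u → *linuu*.

biti, linuu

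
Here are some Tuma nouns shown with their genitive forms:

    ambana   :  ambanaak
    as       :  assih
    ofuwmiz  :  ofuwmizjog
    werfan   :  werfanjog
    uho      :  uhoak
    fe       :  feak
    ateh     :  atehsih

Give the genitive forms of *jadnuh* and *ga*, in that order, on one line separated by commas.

The alternation tracks the final sound of the stem — -sih when the stem ends in a voiceless consonant (*as*, *ateh*); -jog when the stem ends in a voiced consonant (*ofuwmiz*, *werfan*); -ak when the stem ends in a vowel (*ambana*, *uho*, *fe*).
*jadnuh* — final sound /h/ (a voiceless consonant) → -sih → *jadnuhsih*.
*ga* — final sound /a/ (a vowel) → -ak → *gaak*.

jadnuhsih, gaak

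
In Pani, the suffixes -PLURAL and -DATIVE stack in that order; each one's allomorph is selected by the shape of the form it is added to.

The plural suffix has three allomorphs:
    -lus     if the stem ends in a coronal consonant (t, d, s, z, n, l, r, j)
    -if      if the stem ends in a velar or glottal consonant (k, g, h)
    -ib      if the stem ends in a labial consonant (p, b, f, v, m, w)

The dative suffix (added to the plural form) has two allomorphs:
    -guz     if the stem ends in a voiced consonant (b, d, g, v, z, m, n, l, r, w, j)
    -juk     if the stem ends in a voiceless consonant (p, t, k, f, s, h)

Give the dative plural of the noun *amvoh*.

The final consonant of *amvoh* is /h/, which is velar/glottal, so the plural suffix is -if, giving *amvohif*.
The plural form *amvohif* — final consonant /f/ (voiceless) → -juk → *amvohifjuk*.

amvohifjuk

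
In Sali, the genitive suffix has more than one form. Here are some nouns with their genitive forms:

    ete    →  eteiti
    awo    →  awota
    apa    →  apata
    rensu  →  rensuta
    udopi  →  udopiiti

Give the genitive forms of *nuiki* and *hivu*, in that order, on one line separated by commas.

nuikiiti, hivuta

The suffix is conditioned by the last vowel: -iti when the last vowel of the stem is a front vowel (*ete*, *udopi*); -ta when the last vowel of the stem is a back vowel (*awo*, *apa*, *rensu*).
*nuiki* — last vowel /i/ (a front vowel) → -iti → *nuikiiti*.
*hivu* — last vowel /u/ (a back vowel) → -ta → *hivuta*.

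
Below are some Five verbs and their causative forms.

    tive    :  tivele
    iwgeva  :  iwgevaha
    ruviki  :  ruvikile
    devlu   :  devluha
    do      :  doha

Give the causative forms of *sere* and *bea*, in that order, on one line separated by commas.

serele, beaha

Looking at the last vowel of each stem: -le when the last vowel of the stem is a front vowel (*tive*, *ruviki*); -ha when the last vowel of the stem is a back vowel (*iwgeva*, *devlu*, *do*).
*sere*: last vowel = /e/, a front vowel → -le → *serele*.
Since the last vowel of *bea* is /a/ (a back vowel), it takes -ha, giving *beaha*.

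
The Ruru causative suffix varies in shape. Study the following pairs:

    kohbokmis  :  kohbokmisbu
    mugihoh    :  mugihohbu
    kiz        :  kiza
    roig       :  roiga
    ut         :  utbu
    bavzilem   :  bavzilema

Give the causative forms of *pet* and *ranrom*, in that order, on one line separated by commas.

The alternation tracks the final consonant of the stem — -bu when the stem ends in a voiceless consonant (*kohbokmis*, *mugihoh*, *ut*); -a when the stem ends in a voiced consonant (*kiz*, *roig*, *bavzilem*).
Since the final consonant of *pet* is /t/ (voiceless), it takes -bu, giving *petbu*.
*ranrom*: final consonant = /m/, voiced → -a → *ranroma*.

petbu, ranroma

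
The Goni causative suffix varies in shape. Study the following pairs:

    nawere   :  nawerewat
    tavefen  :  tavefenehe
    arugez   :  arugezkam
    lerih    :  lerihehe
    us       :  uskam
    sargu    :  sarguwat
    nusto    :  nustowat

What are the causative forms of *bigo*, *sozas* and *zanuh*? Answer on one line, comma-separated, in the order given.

The alternation tracks the final sound of the stem — -kam when the stem ends in a sibilant (*arugez*, *us*); -ehe when the stem ends in a non-sibilant consonant (*tavefen*, *lerih*); -wat when the stem ends in a vowel (*nawere*, *sargu*, *nusto*).
*bigo* — final sound /o/ (a vowel) → -wat → *bigowat*.
*sozas* — final sound /s/ (a sibilant) → -kam → *sozaskam*.
*zanuh*: final sound = /h/, a non-sibilant consonant → -ehe → *zanuhehe*.

bigowat, sozaskam, zanuhehe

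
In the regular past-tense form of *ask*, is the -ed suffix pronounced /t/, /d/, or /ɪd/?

The stem *ask* ends in a voiceless consonant other than /t/.
The -ed suffix is realized as /ɪd/ after /t, d/; as /t/ after other voiceless consonants; and as /d/ after other voiced sounds.
So -ed on *ask* is pronounced /t/.

/t/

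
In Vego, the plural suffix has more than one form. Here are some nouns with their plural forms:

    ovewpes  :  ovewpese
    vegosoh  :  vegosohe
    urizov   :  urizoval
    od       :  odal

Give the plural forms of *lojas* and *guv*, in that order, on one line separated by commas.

lojase, guval

The alternation tracks the final consonant of the stem — -e when the stem ends in a voiceless consonant (*ovewpes*, *vegosoh*); -al when the stem ends in a voiced consonant (*urizov*, *od*).
*lojas* — final consonant /s/ (voiceless) → -e → *lojase*.
*guv*: final consonant = /v/, voiced → -al → *guval*.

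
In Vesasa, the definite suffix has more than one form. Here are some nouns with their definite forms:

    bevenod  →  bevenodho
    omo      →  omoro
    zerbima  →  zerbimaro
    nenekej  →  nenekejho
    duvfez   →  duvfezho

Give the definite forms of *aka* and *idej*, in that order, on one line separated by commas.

akaro, idejho

Looking at the final sound of each stem: -ho when the stem ends in a consonant (*bevenod*, *nenekej*, *duvfez*); -ro when the stem ends in a vowel (*omo*, *zerbima*).
*aka*: final sound = /a/, a vowel → -ro → *akaro*.
The final sound of *idej* is /j/, which is a consonant, so the suffix is -ho, giving *idejho*.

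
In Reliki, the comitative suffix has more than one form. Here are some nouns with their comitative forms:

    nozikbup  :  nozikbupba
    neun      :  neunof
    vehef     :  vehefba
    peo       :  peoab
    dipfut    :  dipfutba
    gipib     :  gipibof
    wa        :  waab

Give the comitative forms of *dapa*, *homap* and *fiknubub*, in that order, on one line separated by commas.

The suffix is conditioned by the final sound: -ba when the stem ends in a voiceless consonant (*nozikbup*, *vehef*, *dipfut*); -of when the stem ends in a voiced consonant (*neun*, *gipib*); -ab when the stem ends in a vowel (*peo*, *wa*).
The final sound of *dapa* is /a/, which is a vowel, so the suffix is -ab, giving *dapaab*.
*homap*: final sound = /p/, a voiceless consonant → -ba → *homapba*.
The final sound of *fiknubub* is /b/, which is a voiced consonant, so the suffix is -of, giving *fiknububof*.

dapaab, homapba, fiknububof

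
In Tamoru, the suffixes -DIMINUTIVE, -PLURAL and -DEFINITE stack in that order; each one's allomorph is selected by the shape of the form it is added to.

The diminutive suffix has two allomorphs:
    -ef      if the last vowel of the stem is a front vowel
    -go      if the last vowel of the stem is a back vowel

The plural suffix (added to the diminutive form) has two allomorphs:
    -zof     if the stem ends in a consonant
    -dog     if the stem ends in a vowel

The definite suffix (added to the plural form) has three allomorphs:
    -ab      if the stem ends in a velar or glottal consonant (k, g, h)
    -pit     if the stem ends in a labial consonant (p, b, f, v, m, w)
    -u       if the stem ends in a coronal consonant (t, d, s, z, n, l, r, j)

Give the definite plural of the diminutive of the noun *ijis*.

ijisefzofpit

*ijis*: last vowel = /i/, a front vowel → -ef → *ijisef*.
Since the final sound of the diminutive form *ijisef* is /f/ (a consonant), it takes -zof, giving *ijisefzof*.
The plural form *ijisefzof* — final consonant /f/ (labial) → -pit → *ijisefzofpit*.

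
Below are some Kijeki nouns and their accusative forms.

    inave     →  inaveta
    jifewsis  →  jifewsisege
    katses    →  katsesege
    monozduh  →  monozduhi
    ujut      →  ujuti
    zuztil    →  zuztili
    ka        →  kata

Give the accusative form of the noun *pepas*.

The suffix is conditioned by the final sound: -ege when the stem ends in a sibilant (*jifewsis*, *katses*); -i when the stem ends in a non-sibilant consonant (*monozduh*, *ujut*, *zuztil*); -ta when the stem ends in a vowel (*inave*, *ka*).
*pepas* — final sound /s/ (a sibilant) → -ege → *pepasege*.

pepasege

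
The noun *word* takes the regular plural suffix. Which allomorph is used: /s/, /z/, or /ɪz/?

/z/

The stem *word* ends in a voiced non-sibilant sound.
The plural suffix surfaces as /ɪz/ after sibilants, /s/ after other voiceless consonants, and /z/ after other voiced sounds.
So the plural -s on *word* is pronounced /z/.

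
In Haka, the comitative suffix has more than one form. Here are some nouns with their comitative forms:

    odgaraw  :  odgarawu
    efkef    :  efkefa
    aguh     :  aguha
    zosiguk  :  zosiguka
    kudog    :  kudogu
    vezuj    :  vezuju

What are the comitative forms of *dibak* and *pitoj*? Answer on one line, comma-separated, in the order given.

dibaka, pitoju

The pattern is voicing of the final consonant: -a when the stem ends in a voiceless consonant (*efkef*, *aguh*, *zosiguk*); -u when the stem ends in a voiced consonant (*odgaraw*, *kudog*, *vezuj*).
*dibak*: final consonant = /k/, voiceless → -a → *dibaka*.
Since the final consonant of *pitoj* is /j/ (voiced), it takes -u, giving *pitoju*.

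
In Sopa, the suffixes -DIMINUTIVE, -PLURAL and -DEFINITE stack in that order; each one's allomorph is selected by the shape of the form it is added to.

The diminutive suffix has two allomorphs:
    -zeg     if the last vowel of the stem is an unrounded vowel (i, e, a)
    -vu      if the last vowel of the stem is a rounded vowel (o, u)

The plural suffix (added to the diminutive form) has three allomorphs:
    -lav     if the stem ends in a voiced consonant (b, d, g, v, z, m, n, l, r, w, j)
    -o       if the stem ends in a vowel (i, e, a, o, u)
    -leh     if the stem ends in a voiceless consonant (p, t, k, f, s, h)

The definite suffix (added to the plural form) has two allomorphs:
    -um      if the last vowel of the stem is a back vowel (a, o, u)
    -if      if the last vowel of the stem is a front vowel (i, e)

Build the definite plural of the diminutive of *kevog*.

kevogvuoum

*kevog* — last vowel /o/ (a rounded vowel) → -vu → *kevogvu*.
The diminutive form *kevogvu*: final sound = /u/, a vowel → -o → *kevogvuo*.
The last vowel of the plural form *kevogvuo* is /o/, which is a back vowel, so the definite suffix is -um, giving *kevogvuoum*.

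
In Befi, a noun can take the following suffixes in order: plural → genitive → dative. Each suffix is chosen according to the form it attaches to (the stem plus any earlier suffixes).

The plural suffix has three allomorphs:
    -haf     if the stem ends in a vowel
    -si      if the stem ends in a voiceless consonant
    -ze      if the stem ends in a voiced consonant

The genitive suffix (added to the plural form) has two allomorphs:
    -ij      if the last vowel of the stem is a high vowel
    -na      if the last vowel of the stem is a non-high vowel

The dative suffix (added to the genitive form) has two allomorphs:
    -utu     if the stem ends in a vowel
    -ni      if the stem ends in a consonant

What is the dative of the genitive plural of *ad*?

*ad*: final sound = /d/, a voiced consonant → -ze → *adze*.
The plural form *adze*: last vowel = /e/, a non-high vowel → -na → *adzena*.
The final sound of the genitive form *adzena* is /a/, which is a vowel, so the dative suffix is -utu, giving *adzenautu*.

adzenautu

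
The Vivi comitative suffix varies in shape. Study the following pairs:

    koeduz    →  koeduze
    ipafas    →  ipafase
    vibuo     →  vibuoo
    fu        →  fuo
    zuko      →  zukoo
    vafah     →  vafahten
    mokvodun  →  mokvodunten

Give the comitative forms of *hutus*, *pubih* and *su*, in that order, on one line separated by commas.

hutuse, pubihten, suo

The alternation tracks the final sound of the stem — -e when the stem ends in a sibilant (*koeduz*, *ipafas*); -ten when the stem ends in a non-sibilant consonant (*vafah*, *mokvodun*); -o when the stem ends in a vowel (*vibuo*, *fu*, *zuko*).
*hutus*: final sound = /s/, a sibilant → -e → *hutuse*.
*pubih*: final sound = /h/, a non-sibilant consonant → -ten → *pubihten*.
*su*: final sound = /u/, a vowel → -o → *suo*.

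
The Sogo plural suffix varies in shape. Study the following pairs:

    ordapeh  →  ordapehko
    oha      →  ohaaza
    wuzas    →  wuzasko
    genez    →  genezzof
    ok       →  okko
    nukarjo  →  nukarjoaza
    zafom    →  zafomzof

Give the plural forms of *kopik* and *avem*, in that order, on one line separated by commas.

kopikko, avemzof

The alternation tracks the final sound of the stem — -ko when the stem ends in a voiceless consonant (*ordapeh*, *wuzas*, *ok*); -zof when the stem ends in a voiced consonant (*genez*, *zafom*); -aza when the stem ends in a vowel (*oha*, *nukarjo*).
*kopik* — final sound /k/ (a voiceless consonant) → -ko → *kopikko*.
Since the final sound of *avem* is /m/ (a voiced consonant), it takes -zof, giving *avemzof*.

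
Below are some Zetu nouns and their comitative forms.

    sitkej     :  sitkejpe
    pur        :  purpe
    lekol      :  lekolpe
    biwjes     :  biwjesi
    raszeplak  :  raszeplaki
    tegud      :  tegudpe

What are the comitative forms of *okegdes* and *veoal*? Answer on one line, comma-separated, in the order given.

okegdesi, veoalpe

The suffix is conditioned by the final consonant: -i when the stem ends in a voiceless consonant (*biwjes*, *raszeplak*); -pe when the stem ends in a voiced consonant (*sitkej*, *pur*, *lekol*, *tegud*).
The final consonant of *okegdes* is /s/, which is voiceless, so the suffix is -i, giving *okegdesi*.
*veoal*: final consonant = /l/, voiced → -pe → *veoalpe*.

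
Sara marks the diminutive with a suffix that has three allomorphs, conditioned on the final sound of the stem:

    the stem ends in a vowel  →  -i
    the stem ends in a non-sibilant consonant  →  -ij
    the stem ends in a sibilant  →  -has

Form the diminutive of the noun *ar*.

*ar*: final sound = /r/, a non-sibilant consonant → -ij → *arij*.

arij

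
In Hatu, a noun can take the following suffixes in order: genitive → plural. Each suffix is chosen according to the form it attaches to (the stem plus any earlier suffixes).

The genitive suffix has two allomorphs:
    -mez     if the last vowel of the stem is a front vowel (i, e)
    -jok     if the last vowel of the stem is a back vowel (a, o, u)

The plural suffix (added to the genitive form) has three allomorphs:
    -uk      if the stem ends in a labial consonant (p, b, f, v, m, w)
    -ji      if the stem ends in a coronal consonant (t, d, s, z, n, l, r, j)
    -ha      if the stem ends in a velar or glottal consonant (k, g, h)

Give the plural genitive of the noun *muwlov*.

muwlovjokha

*muwlov* — last vowel /o/ (a back vowel) → -jok → *muwlovjok*.
Since the final consonant of the genitive form *muwlovjok* is /k/ (velar/glottal), it takes -ha, giving *muwlovjokha*.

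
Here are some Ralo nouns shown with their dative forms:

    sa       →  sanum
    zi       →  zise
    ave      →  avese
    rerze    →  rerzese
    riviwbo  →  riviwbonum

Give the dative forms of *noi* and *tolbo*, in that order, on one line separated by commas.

Looking at the last vowel of each stem: -se when the last vowel of the stem is a front vowel (*zi*, *ave*, *rerze*); -num when the last vowel of the stem is a back vowel (*sa*, *riviwbo*).
The last vowel of *noi* is /i/, which is a front vowel, so the suffix is -se, giving *noise*.
*tolbo*: last vowel = /o/, a back vowel → -num → *tolbonum*.

noise, tolbonum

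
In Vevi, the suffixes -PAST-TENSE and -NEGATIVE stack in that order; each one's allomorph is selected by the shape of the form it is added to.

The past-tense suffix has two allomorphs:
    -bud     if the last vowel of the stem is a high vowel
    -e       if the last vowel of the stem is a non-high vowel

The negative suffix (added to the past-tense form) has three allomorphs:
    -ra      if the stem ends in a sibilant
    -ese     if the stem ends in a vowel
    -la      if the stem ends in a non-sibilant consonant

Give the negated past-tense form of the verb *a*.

Since the last vowel of *a* is /a/ (a non-high vowel), it takes -e, giving *ae*.
The past-tense form *ae* — final sound /e/ (a vowel) → -ese → *aeese*.

aeese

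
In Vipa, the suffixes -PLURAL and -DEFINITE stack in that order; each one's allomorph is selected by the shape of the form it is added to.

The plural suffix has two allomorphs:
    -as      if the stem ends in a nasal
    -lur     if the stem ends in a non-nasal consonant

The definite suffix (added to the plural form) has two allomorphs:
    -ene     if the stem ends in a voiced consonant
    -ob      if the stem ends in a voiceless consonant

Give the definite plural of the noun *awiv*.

awivlurene

*awiv*: final consonant = /v/, non-nasal → -lur → *awivlur*.
The plural form *awivlur*: final consonant = /r/, voiced → -ene → *awivlurene*.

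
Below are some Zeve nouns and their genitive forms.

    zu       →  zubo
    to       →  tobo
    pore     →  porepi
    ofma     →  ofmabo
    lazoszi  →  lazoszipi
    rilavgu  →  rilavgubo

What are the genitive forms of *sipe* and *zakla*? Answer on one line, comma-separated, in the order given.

sipepi, zaklabo

The pattern is front/back vowel harmony: -pi when the last vowel of the stem is a front vowel (*pore*, *lazoszi*); -bo when the last vowel of the stem is a back vowel (*zu*, *to*, *ofma*, *rilavgu*).
The last vowel of *sipe* is /e/, which is a front vowel, so the suffix is -pi, giving *sipepi*.
*zakla* — last vowel /a/ (a back vowel) → -bo → *zaklabo*.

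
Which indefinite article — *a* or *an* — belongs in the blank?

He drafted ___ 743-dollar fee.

The indefinite article is chosen by the initial *sound* of the following word, not its spelling.
The number *743* is spoken "seven hundred …", beginning with /ˈsɛvən/ — a consonant sound.
So the article is *a*: He drafted a 743-dollar fee.

a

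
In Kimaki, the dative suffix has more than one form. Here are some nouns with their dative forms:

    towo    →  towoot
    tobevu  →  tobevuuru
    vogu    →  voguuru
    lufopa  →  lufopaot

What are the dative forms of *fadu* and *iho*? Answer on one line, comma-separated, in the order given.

Looking at the last vowel of each stem: -uru when the last vowel of the stem is a high vowel (*tobevu*, *vogu*); -ot when the last vowel of the stem is a non-high vowel (*towo*, *lufopa*).
*fadu* — last vowel /u/ (a high vowel) → -uru → *faduuru*.
*iho*: last vowel = /o/, a non-high vowel → -ot → *ihoot*.

faduuru, ihoot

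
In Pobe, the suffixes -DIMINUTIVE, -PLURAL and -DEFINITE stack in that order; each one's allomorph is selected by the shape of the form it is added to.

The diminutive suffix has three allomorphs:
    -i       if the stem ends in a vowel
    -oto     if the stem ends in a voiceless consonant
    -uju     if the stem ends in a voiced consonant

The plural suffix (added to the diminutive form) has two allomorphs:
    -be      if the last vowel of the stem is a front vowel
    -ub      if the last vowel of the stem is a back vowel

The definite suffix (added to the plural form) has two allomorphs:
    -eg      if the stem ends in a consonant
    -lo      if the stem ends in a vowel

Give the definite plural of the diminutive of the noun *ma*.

*ma* — final sound /a/ (a vowel) → -i → *mai*.
The diminutive form *mai*: last vowel = /i/, a front vowel → -be → *maibe*.
Since the final sound of the plural form *maibe* is /e/ (a vowel), it takes -lo, giving *maibelo*.

maibelo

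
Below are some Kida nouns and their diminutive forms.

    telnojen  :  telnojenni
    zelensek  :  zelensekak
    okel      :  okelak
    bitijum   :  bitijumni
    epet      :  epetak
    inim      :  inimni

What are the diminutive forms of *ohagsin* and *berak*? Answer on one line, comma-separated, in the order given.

Looking at the final consonant of each stem: -ni when the stem ends in a nasal (*telnojen*, *bitijum*, *inim*); -ak when the stem ends in a non-nasal consonant (*zelensek*, *okel*, *epet*).
*ohagsin* — final consonant /n/ (a nasal) → -ni → *ohagsinni*.
Since the final consonant of *berak* is /k/ (non-nasal), it takes -ak, giving *berakak*.

ohagsinni, berakak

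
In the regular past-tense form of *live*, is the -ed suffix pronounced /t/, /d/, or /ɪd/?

/d/

The stem *live* ends in a voiced sound other than /d/.
The -ed suffix is realized as /ɪd/ after /t, d/; as /t/ after other voiceless consonants; and as /d/ after other voiced sounds.
So -ed on *live* is pronounced /d/.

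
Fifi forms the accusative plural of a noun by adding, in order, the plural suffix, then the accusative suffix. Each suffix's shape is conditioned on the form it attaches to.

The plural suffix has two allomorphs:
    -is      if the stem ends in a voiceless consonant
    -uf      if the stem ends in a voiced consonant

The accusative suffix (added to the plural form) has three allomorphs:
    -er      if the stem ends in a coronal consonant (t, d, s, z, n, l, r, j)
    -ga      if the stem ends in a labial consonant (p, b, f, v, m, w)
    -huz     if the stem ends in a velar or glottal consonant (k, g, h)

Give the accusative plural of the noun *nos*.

nosiser

The final consonant of *nos* is /s/, which is voiceless, so the plural suffix is -is, giving *nosis*.
The final consonant of the plural form *nosis* is /s/, which is coronal, so the accusative suffix is -er, giving *nosiser*.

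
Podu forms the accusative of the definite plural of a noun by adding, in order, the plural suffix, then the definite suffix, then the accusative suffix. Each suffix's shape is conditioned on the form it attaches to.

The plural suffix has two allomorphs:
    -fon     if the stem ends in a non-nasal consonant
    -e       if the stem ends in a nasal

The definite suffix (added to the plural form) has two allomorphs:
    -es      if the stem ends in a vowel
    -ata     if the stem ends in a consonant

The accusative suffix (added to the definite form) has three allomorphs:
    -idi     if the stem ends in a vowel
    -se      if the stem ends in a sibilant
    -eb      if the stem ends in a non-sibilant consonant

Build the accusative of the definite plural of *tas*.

tasfonataidi

*tas* — final consonant /s/ (non-nasal) → -fon → *tasfon*.
The final sound of the plural form *tasfon* is /n/, which is a consonant, so the definite suffix is -ata, giving *tasfonata*.
The final sound of the definite form *tasfonata* is /a/, which is a vowel, so the accusative suffix is -idi, giving *tasfonataidi*.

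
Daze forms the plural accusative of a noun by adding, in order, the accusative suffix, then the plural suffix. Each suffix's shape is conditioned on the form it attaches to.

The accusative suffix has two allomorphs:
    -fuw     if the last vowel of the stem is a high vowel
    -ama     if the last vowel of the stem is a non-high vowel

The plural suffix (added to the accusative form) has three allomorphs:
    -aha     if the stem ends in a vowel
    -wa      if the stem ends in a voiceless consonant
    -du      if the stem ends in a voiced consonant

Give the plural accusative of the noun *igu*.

Since the last vowel of *igu* is /u/ (a high vowel), it takes -fuw, giving *igufuw*.
The accusative form *igufuw* — final sound /w/ (a voiced consonant) → -du → *igufuwdu*.

igufuwdu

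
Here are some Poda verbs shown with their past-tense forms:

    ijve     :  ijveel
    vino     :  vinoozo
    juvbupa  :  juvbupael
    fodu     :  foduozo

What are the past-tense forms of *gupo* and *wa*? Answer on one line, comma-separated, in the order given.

gupoozo, wael

The pattern is rounding harmony: -ozo when the last vowel of the stem is a rounded vowel (*vino*, *fodu*); -el when the last vowel of the stem is an unrounded vowel (*ijve*, *juvbupa*).
*gupo*: last vowel = /o/, a rounded vowel → -ozo → *gupoozo*.
*wa*: last vowel = /a/, an unrounded vowel → -el → *wael*.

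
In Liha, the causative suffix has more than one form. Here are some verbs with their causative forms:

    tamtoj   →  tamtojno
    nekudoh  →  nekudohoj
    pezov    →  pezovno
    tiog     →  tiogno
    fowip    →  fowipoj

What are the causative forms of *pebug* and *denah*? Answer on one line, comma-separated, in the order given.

The alternation tracks the final consonant of the stem — -oj when the stem ends in a voiceless consonant (*nekudoh*, *fowip*); -no when the stem ends in a voiced consonant (*tamtoj*, *pezov*, *tiog*).
The final consonant of *pebug* is /g/, which is voiced, so the suffix is -no, giving *pebugno*.
The final consonant of *denah* is /h/, which is voiceless, so the suffix is -oj, giving *denahoj*.

pebugno, denahoj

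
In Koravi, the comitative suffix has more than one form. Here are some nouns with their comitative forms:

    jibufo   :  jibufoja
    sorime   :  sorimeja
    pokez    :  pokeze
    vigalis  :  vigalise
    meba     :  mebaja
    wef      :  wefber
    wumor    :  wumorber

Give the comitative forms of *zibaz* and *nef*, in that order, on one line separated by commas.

zibaze, nefber

The pattern is sibilance of the final sound: -e when the stem ends in a sibilant (*pokez*, *vigalis*); -ber when the stem ends in a non-sibilant consonant (*wef*, *wumor*); -ja when the stem ends in a vowel (*jibufo*, *sorime*, *meba*).
The final sound of *zibaz* is /z/, which is a sibilant, so the suffix is -e, giving *zibaze*.
The final sound of *nef* is /f/, which is a non-sibilant consonant, so the suffix is -ber, giving *nefber*.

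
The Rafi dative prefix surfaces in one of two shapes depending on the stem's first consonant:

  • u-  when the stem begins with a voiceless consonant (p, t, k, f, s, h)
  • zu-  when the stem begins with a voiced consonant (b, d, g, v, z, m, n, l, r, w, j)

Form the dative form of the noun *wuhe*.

zuwuhe

Since the first consonant of *wuhe* is /w/ (voiced), it takes zu-, giving *zuwuhe*.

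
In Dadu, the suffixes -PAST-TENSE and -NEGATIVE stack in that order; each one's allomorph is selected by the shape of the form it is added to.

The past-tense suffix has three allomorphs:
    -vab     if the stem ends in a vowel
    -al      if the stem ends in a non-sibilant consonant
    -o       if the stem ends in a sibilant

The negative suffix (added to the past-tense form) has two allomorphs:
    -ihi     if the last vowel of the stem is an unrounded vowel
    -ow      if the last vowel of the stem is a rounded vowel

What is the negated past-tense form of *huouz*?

huouzoow

*huouz*: final sound = /z/, a sibilant → -o → *huouzo*.
Since the last vowel of the past-tense form *huouzo* is /o/ (a rounded vowel), it takes -ow, giving *huouzoow*.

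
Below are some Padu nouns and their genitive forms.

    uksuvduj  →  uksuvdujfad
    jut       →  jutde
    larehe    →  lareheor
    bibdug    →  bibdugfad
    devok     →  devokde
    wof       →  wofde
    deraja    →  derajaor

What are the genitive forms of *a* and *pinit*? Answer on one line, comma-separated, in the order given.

Looking at the final sound of each stem: -de when the stem ends in a voiceless consonant (*jut*, *devok*, *wof*); -fad when the stem ends in a voiced consonant (*uksuvduj*, *bibdug*); -or when the stem ends in a vowel (*larehe*, *deraja*).
*a* — final sound /a/ (a vowel) → -or → *aor*.
Since the final sound of *pinit* is /t/ (a voiceless consonant), it takes -de, giving *pinitde*.

aor, pinitde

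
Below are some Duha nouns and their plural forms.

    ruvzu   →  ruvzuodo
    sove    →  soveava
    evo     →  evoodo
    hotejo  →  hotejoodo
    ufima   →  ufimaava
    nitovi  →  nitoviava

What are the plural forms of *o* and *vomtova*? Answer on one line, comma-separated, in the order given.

The pattern is rounding harmony: -odo when the last vowel of the stem is a rounded vowel (*ruvzu*, *evo*, *hotejo*); -ava when the last vowel of the stem is an unrounded vowel (*sove*, *ufima*, *nitovi*).
*o*: last vowel = /o/, a rounded vowel → -odo → *oodo*.
The last vowel of *vomtova* is /a/, which is an unrounded vowel, so the suffix is -ava, giving *vomtovaava*.

oodo, vomtovaava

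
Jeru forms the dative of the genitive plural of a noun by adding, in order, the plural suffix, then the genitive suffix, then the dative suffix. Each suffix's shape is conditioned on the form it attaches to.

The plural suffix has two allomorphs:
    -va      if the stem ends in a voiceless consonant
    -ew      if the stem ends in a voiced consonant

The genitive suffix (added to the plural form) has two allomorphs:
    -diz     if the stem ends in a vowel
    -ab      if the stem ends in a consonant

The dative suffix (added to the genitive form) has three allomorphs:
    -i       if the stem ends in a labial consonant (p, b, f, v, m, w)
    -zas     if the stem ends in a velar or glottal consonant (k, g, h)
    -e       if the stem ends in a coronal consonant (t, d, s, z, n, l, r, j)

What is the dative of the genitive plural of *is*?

isvadize

*is*: final consonant = /s/, voiceless → -va → *isva*.
Since the final sound of the plural form *isva* is /a/ (a vowel), it takes -diz, giving *isvadiz*.
Since the final consonant of the genitive form *isvadiz* is /z/ (coronal), it takes -e, giving *isvadize*.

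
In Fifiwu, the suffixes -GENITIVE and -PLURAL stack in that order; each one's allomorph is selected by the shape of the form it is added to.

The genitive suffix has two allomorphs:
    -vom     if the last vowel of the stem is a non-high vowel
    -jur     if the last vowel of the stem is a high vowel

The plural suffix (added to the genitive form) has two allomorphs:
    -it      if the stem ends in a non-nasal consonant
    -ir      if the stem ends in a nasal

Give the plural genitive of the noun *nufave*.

nufavevomir

Since the last vowel of *nufave* is /e/ (a non-high vowel), it takes -vom, giving *nufavevom*.
Since the final consonant of the genitive form *nufavevom* is /m/ (a nasal), it takes -ir, giving *nufavevomir*.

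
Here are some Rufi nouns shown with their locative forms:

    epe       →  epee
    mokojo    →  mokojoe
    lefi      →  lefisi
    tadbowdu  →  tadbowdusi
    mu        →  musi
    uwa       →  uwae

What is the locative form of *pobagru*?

Looking at the last vowel of each stem: -si when the last vowel of the stem is a high vowel (*lefi*, *tadbowdu*, *mu*); -e when the last vowel of the stem is a non-high vowel (*epe*, *mokojo*, *uwa*).
*pobagru*: last vowel = /u/, a high vowel → -si → *pobagrusi*.

pobagrusi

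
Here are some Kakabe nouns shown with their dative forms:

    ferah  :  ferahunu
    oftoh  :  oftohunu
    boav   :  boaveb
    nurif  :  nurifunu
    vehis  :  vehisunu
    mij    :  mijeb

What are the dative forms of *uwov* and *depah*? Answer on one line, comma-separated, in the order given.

uwoveb, depahunu

Looking at the final consonant of each stem: -unu when the stem ends in a voiceless consonant (*ferah*, *oftoh*, *nurif*, *vehis*); -eb when the stem ends in a voiced consonant (*boav*, *mij*).
Since the final consonant of *uwov* is /v/ (voiced), it takes -eb, giving *uwoveb*.
*depah*: final consonant = /h/, voiceless → -unu → *depahunu*.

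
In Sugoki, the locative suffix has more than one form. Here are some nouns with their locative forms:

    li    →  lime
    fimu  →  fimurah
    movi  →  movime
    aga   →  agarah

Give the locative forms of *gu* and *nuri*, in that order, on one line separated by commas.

Looking at the last vowel of each stem: -me when the last vowel of the stem is a front vowel (*li*, *movi*); -rah when the last vowel of the stem is a back vowel (*fimu*, *aga*).
Since the last vowel of *gu* is /u/ (a back vowel), it takes -rah, giving *gurah*.
*nuri* — last vowel /i/ (a front vowel) → -me → *nurime*.

gurah, nurime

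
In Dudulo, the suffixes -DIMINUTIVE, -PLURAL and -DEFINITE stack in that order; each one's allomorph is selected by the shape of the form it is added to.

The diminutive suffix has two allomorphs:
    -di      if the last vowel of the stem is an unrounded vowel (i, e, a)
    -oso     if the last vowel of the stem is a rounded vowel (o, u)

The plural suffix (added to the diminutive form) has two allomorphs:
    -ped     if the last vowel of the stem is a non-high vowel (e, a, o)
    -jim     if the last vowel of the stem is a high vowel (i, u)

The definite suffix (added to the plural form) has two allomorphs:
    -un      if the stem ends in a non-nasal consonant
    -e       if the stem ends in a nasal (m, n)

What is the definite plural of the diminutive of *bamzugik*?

*bamzugik* — last vowel /i/ (an unrounded vowel) → -di → *bamzugikdi*.
The last vowel of the diminutive form *bamzugikdi* is /i/, which is a high vowel, so the plural suffix is -jim, giving *bamzugikdijim*.
Since the final consonant of the plural form *bamzugikdijim* is /m/ (a nasal), it takes -e, giving *bamzugikdijime*.

bamzugikdijime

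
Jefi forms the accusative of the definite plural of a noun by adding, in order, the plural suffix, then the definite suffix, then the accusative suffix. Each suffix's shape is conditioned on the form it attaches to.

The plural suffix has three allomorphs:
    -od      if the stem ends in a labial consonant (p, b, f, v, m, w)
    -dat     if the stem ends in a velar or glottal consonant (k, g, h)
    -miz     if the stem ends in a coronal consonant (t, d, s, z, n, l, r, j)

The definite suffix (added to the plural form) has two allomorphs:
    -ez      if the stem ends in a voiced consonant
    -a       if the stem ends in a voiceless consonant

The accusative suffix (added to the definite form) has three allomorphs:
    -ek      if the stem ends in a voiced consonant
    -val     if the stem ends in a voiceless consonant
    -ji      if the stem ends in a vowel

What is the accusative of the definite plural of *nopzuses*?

The final consonant of *nopzuses* is /s/, which is coronal, so the plural suffix is -miz, giving *nopzusesmiz*.
The plural form *nopzusesmiz* — final consonant /z/ (voiced) → -ez → *nopzusesmizez*.
Since the final sound of the definite form *nopzusesmizez* is /z/ (a voiced consonant), it takes -ek, giving *nopzusesmizezek*.

nopzusesmizezek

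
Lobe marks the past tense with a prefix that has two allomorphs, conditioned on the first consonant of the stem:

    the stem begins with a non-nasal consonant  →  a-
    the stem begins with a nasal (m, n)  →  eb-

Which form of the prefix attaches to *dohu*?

a-

*dohu* — first consonant /d/ (non-nasal) → a-.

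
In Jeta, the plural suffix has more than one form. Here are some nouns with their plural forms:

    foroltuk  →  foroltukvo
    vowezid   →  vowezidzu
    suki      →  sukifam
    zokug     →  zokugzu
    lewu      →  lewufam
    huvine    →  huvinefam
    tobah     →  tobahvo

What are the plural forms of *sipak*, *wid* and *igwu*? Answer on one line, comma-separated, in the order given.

sipakvo, widzu, igwufam

Looking at the final sound of each stem: -vo when the stem ends in a voiceless consonant (*foroltuk*, *tobah*); -zu when the stem ends in a voiced consonant (*vowezid*, *zokug*); -fam when the stem ends in a vowel (*suki*, *lewu*, *huvine*).
Since the final sound of *sipak* is /k/ (a voiceless consonant), it takes -vo, giving *sipakvo*.
Since the final sound of *wid* is /d/ (a voiced consonant), it takes -zu, giving *widzu*.
The final sound of *igwu* is /u/, which is a vowel, so the suffix is -fam, giving *igwufam*.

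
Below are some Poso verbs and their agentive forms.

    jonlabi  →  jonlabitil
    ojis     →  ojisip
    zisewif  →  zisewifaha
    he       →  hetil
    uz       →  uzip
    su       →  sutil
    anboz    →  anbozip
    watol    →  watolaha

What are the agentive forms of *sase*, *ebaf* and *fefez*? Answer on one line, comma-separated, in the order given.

sasetil, ebafaha, fefezip

The alternation tracks the final sound of the stem — -ip when the stem ends in a sibilant (*ojis*, *uz*, *anboz*); -aha when the stem ends in a non-sibilant consonant (*zisewif*, *watol*); -til when the stem ends in a vowel (*jonlabi*, *he*, *su*).
*sase* — final sound /e/ (a vowel) → -til → *sasetil*.
The final sound of *ebaf* is /f/, which is a non-sibilant consonant, so the suffix is -aha, giving *ebafaha*.
*fefez* — final sound /z/ (a sibilant) → -ip → *fefezip*.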